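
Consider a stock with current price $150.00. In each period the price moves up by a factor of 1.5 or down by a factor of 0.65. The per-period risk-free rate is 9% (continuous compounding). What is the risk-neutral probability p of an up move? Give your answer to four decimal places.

Risk-neutral probability p = (e^0.09 − 0.65)/(1.5 − 0.65) = 0.4442/0.8500 = 0.5226

p = 0.5226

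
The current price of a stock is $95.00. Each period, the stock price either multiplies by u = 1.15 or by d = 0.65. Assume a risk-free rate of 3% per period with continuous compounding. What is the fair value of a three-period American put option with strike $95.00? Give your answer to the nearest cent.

Risk-neutral probability p = (e^0.03 − 0.65)/(1.15 − 0.65) = 0.3805/0.5000 = 0.7609
Terminal stock prices: S_uuu = 144.5, S_uud = 81.66, S_udd = 46.16, S_ddd = 26.09
Terminal payoffs (K − S): max(-49.48, 0) = 0, max(13.34, 0) = 13.34, max(48.84, 0) = 48.84, max(68.91, 0) = 68.91
Node uu (S = 125.6): continuation = e^(−0.03)·[0.7609·0.0000 + 0.2391·13.3356] = 3.0942; exercise value = 0.0000 ≤ continuation, so V_uu = 3.0942
Node ud (S = 71.01): continuation = e^(−0.03)·[0.7609·13.3356 + 0.2391·48.8419] = 21.1798; exercise value = 23.9875 > continuation, so V_ud = 23.9875 (exercise)
Node dd (S = 40.14): continuation = e^(−0.03)·[0.7609·48.8419 + 0.2391·68.9106] = 52.0548; exercise value = 54.8625 > continuation, so V_dd = 54.8625 (exercise)
Node u (S = 109.2): continuation = e^(−0.03)·[0.7609·3.0942 + 0.2391·23.9875] = 7.8505; exercise value = 0.0000 ≤ continuation, so V_u = 7.8505
Node d (S = 61.75): continuation = e^(−0.03)·[0.7609·23.9875 + 0.2391·54.8625] = 30.4423; exercise value = 33.2500 > continuation, so V_d = 33.2500 (exercise)
Node 0 (S = 95): continuation = e^(−0.03)·[0.7609·7.8505 + 0.2391·33.2500] = 13.5118; exercise value = 0.0000 ≤ continuation, so V_0 = 13.5118

$13.51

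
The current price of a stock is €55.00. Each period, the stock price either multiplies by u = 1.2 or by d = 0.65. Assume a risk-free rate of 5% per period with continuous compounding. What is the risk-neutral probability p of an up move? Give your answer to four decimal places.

Risk-neutral probability p = (e^0.05 − 0.65)/(1.2 − 0.65) = 0.4013/0.5500 = 0.7296

p = 0.7296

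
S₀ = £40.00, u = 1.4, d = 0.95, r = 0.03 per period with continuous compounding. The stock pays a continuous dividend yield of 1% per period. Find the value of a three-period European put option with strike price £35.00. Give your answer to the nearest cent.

£0.39

Per-period risk-free factor R = e^0.03 = 1.0305; dividend-adjusted growth = e^(0.03−0.01) = 1.0202.
Risk-neutral probability p = (1.0202 − 0.95)/(1.4 − 0.95) = 0.0702/0.4500 = 0.1560
Terminal stock prices: S_uuu = 109.8, S_uud = 74.48, S_udd = 50.54, S_ddd = 34.29
Terminal payoffs (K − S): max(-74.76, 0) = 0, max(-39.48, 0) = 0, max(-15.54, 0) = 0, max(0.705, 0) = 0.705
Node uu (S = 78.4): V_uu = e^(−0.03)·[0.1560·0.0000 + 0.8440·0.0000] = 0.0000
Node ud (S = 53.2): V_ud = e^(−0.03)·[0.1560·0.0000 + 0.8440·0.0000] = 0.0000
Node dd (S = 36.1): V_dd = e^(−0.03)·[0.1560·0.0000 + 0.8440·0.7050] = 0.5774
Node u (S = 56): V_u = e^(−0.03)·[0.1560·0.0000 + 0.8440·0.0000] = 0.0000
Node d (S = 38): V_d = e^(−0.03)·[0.1560·0.0000 + 0.8440·0.5774] = 0.4729
Node 0 (S = 40): V_0 = e^(−0.03)·[0.1560·0.0000 + 0.8440·0.4729] = 0.3874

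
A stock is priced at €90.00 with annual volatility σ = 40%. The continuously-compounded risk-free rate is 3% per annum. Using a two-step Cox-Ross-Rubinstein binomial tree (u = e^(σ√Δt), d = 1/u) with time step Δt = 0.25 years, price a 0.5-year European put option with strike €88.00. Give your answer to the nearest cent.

CRR parameters: u = e^(σ√Δt) = e^(0.4·√0.25) = 1.2214, d = 1/u = 0.8187
Per-period rate: rΔt = 0.03·0.25 = 0.0075, so R = e^0.0075 = 1.0075
Risk-neutral probability p = (e^0.0075 − 0.8187)/(1.2214 − 0.8187) = 0.1888/0.4027 = 0.4689
Terminal stock prices: S_uu = 134.3, S_ud = 90, S_dd = 60.33
Terminal payoffs (K − S): max(-46.26, 0) = 0, max(-2, 0) = 0, max(27.67, 0) = 27.67
Node u (S = 109.9): V_u = e^(−0.0075)·[0.4689·0.0000 + 0.5311·0.0000] = 0.0000
Node d (S = 73.69): V_d = e^(−0.0075)·[0.4689·0.0000 + 0.5311·27.6712] = 14.5874
Node 0 (S = 90): V_0 = e^(−0.0075)·[0.4689·0.0000 + 0.5311·14.5874] = 7.6900

€7.69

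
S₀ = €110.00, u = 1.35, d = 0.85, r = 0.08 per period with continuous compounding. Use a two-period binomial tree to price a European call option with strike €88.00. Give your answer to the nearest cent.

€37.08

Risk-neutral probability p = (e^0.08 − 0.85)/(1.35 − 0.85) = 0.2333/0.5000 = 0.4666
Terminal stock prices: S_uu = 200.5, S_ud = 126.2, S_dd = 79.47
Terminal payoffs (S − K): max(112.5, 0) = 112.5, max(38.22, 0) = 38.22, max(-8.525, 0) = 0
Node u (S = 148.5): V_u = e^(−0.08)·[0.4666·112.4750 + 0.5334·38.2250] = 67.2658
Node d (S = 93.5): V_d = e^(−0.08)·[0.4666·38.2250 + 0.5334·0.0000] = 16.4636
Node 0 (S = 110): V_0 = e^(−0.08)·[0.4666·67.2658 + 0.5334·16.4636] = 37.0784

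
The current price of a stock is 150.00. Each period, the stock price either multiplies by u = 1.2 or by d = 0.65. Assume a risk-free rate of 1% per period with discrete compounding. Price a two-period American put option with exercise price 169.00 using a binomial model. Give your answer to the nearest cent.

35.98

Risk-neutral probability p = (1 + 0.01 − 0.65)/(1.2 − 0.65) = 0.3600/0.5500 = 0.6545
Terminal stock prices: S_uu = 216, S_ud = 117, S_dd = 63.38
Terminal payoffs (K − S): max(-47, 0) = 0, max(52, 0) = 52, max(105.6, 0) = 105.6
Node u (S = 180): continuation = 1/1.01·[0.6545·0.0000 + 0.3455·52.0000] = 17.7858; exercise value = 0.0000 ≤ continuation, so V_u = 17.7858
Node d (S = 97.5): continuation = 1/1.01·[0.6545·52.0000 + 0.3455·105.6250] = 69.8267; exercise value = 71.5000 > continuation, so V_d = 71.5000 (exercise)
Node 0 (S = 150): continuation = 1/1.01·[0.6545·17.7858 + 0.3455·71.5000] = 35.9818; exercise value = 19.0000 ≤ continuation, so V_0 = 35.9818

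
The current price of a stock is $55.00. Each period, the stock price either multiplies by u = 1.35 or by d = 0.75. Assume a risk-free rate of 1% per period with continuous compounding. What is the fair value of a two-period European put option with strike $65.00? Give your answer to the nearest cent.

Risk-neutral probability p = (e^0.01 − 0.75)/(1.35 − 0.75) = 0.2601/0.6000 = 0.4334
Terminal stock prices: S_uu = 100.2, S_ud = 55.69, S_dd = 30.94
Terminal payoffs (K − S): max(-35.24, 0) = 0, max(9.312, 0) = 9.312, max(34.06, 0) = 34.06
Node u (S = 74.25): V_u = e^(−0.01)·[0.4334·0.0000 + 0.5666·9.3125] = 5.2238
Node d (S = 41.25): V_d = e^(−0.01)·[0.4334·9.3125 + 0.5666·34.0625] = 23.1032
Node 0 (S = 55): V_0 = e^(−0.01)·[0.4334·5.2238 + 0.5666·23.1032] = 15.2012

$15.20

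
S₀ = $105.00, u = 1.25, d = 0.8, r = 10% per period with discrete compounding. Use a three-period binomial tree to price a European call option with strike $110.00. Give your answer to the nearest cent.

Risk-neutral probability p = (1 + 0.1 − 0.8)/(1.25 − 0.8) = 0.3000/0.4500 = 0.6667
Terminal stock prices: S_uuu = 205.1, S_uud = 131.2, S_udd = 84, S_ddd = 53.76
Terminal payoffs (S − K): max(95.08, 0) = 95.08, max(21.25, 0) = 21.25, max(-26, 0) = 0, max(-56.24, 0) = 0
Node uu (S = 164.1): V_uu = 1/1.1·[0.6667·95.0781 + 0.3333·21.2500] = 64.0625
Node ud (S = 105): V_ud = 1/1.1·[0.6667·21.2500 + 0.3333·0.0000] = 12.8788
Node dd (S = 67.2): V_dd = 1/1.1·[0.6667·0.0000 + 0.3333·0.0000] = 0.0000
Node u (S = 131.2): V_u = 1/1.1·[0.6667·64.0625 + 0.3333·12.8788] = 42.7284
Node d (S = 84): V_d = 1/1.1·[0.6667·12.8788 + 0.3333·0.0000] = 7.8053
Node 0 (S = 105): V_0 = 1/1.1·[0.6667·42.7284 + 0.3333·7.8053] = 28.2613

$28.26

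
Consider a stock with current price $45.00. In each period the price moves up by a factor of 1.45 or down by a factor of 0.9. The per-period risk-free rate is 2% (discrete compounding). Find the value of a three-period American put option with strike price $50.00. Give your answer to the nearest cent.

$7.96

Risk-neutral probability p = (1 + 0.02 − 0.9)/(1.45 − 0.9) = 0.1200/0.5500 = 0.2182
Terminal stock prices: S_uuu = 137.2, S_uud = 85.15, S_udd = 52.85, S_ddd = 32.81
Terminal payoffs (K − S): max(-87.19, 0) = 0, max(-35.15, 0) = 0, max(-2.853, 0) = 0, max(17.19, 0) = 17.19
Node uu (S = 94.61): continuation = 1/1.02·[0.2182·0.0000 + 0.7818·0.0000] = 0.0000; exercise value = 0.0000 ≤ continuation, so V_uu = 0.0000
Node ud (S = 58.73): continuation = 1/1.02·[0.2182·0.0000 + 0.7818·0.0000] = 0.0000; exercise value = 0.0000 ≤ continuation, so V_ud = 0.0000
Node dd (S = 36.45): continuation = 1/1.02·[0.2182·0.0000 + 0.7818·17.1950] = 13.1798; exercise value = 13.5500 > continuation, so V_dd = 13.5500 (exercise)
Node u (S = 65.25): continuation = 1/1.02·[0.2182·0.0000 + 0.7818·0.0000] = 0.0000; exercise value = 0.0000 ≤ continuation, so V_u = 0.0000
Node d (S = 40.5): continuation = 1/1.02·[0.2182·0.0000 + 0.7818·13.5500] = 10.3859; exercise value = 9.5000 ≤ continuation, so V_d = 10.3859
Node 0 (S = 45): continuation = 1/1.02·[0.2182·0.0000 + 0.7818·10.3859] = 7.9607; exercise value = 5.0000 ≤ continuation, so V_0 = 7.9607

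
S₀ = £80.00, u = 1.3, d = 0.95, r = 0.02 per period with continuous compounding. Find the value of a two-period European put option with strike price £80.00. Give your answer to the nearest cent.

£4.79

Risk-neutral probability p = (e^0.02 − 0.95)/(1.3 − 0.95) = 0.0702/0.3500 = 0.2006
Terminal stock prices: S_uu = 135.2, S_ud = 98.8, S_dd = 72.2
Terminal payoffs (K − S): max(-55.2, 0) = 0, max(-18.8, 0) = 0, max(7.8, 0) = 7.8
Node u (S = 104): V_u = e^(−0.02)·[0.2006·0.0000 + 0.7994·0.0000] = 0.0000
Node d (S = 76): V_d = e^(−0.02)·[0.2006·0.0000 + 0.7994·7.8000] = 6.1120
Node 0 (S = 80): V_0 = e^(−0.02)·[0.2006·0.0000 + 0.7994·6.1120] = 4.7894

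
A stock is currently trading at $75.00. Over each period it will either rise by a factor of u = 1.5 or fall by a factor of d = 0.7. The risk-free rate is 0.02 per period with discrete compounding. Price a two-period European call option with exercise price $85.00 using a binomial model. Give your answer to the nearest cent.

$12.88

Risk-neutral probability p = (1 + 0.02 − 0.7)/(1.5 − 0.7) = 0.3200/0.8000 = 0.4000
Terminal stock prices: S_uu = 168.8, S_ud = 78.75, S_dd = 36.75
Terminal payoffs (S − K): max(83.75, 0) = 83.75, max(-6.25, 0) = 0, max(-48.25, 0) = 0
Node u (S = 112.5): V_u = 1/1.02·[0.4000·83.7500 + 0.6000·0.0000] = 32.8431
Node d (S = 52.5): V_d = 1/1.02·[0.4000·0.0000 + 0.6000·0.0000] = 0.0000
Node 0 (S = 75): V_0 = 1/1.02·[0.4000·32.8431 + 0.6000·0.0000] = 12.8797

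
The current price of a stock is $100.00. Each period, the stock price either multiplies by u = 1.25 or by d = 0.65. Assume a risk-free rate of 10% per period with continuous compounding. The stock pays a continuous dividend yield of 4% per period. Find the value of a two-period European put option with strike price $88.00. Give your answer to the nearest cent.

Per-period risk-free factor R = e^0.1 = 1.1052; dividend-adjusted growth = e^(0.1−0.04) = 1.0618.
Risk-neutral probability p = (1.0618 − 0.65)/(1.25 − 0.65) = 0.4118/0.6000 = 0.6864
Terminal stock prices: S_uu = 156.2, S_ud = 81.25, S_dd = 42.25
Terminal payoffs (K − S): max(-68.25, 0) = 0, max(6.75, 0) = 6.75, max(45.75, 0) = 45.75
Node u (S = 125): V_u = e^(−0.1)·[0.6864·0.0000 + 0.3136·6.7500] = 1.9154
Node d (S = 65): V_d = e^(−0.1)·[0.6864·6.7500 + 0.3136·45.7500] = 17.1744
Node 0 (S = 100): V_0 = e^(−0.1)·[0.6864·1.9154 + 0.3136·17.1744] = 6.0630

$6.06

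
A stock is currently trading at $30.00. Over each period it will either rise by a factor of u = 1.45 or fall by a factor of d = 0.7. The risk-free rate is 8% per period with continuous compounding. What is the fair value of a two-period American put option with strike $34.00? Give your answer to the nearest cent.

Risk-neutral probability p = (e^0.08 − 0.7)/(1.45 − 0.7) = 0.3833/0.7500 = 0.5110
Terminal stock prices: S_uu = 63.08, S_ud = 30.45, S_dd = 14.7
Terminal payoffs (K − S): max(-29.08, 0) = 0, max(3.55, 0) = 3.55, max(19.3, 0) = 19.3
Node u (S = 43.5): continuation = e^(−0.08)·[0.5110·0.0000 + 0.4890·3.5500] = 1.6023; exercise value = 0.0000 ≤ continuation, so V_u = 1.6023
Node d (S = 21): continuation = e^(−0.08)·[0.5110·3.5500 + 0.4890·19.3000] = 10.3860; exercise value = 13.0000 > continuation, so V_d = 13.0000 (exercise)
Node 0 (S = 30): continuation = e^(−0.08)·[0.5110·1.6023 + 0.4890·13.0000] = 6.6236; exercise value = 4.0000 ≤ continuation, so V_0 = 6.6236

$6.62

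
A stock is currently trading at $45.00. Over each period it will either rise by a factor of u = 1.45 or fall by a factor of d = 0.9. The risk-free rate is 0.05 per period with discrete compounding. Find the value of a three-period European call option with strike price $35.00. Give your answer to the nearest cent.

$15.50

Risk-neutral probability p = (1 + 0.05 − 0.9)/(1.45 − 0.9) = 0.1500/0.5500 = 0.2727
Terminal stock prices: S_uuu = 137.2, S_uud = 85.15, S_udd = 52.85, S_ddd = 32.81
Terminal payoffs (S − K): max(102.2, 0) = 102.2, max(50.15, 0) = 50.15, max(17.85, 0) = 17.85, max(-2.195, 0) = 0
Node uu (S = 94.61): V_uu = 1/1.05·[0.2727·102.1881 + 0.7273·50.1513] = 61.2792
Node ud (S = 58.73): V_ud = 1/1.05·[0.2727·50.1513 + 0.7273·17.8525] = 25.3917
Node dd (S = 36.45): V_dd = 1/1.05·[0.2727·17.8525 + 0.7273·0.0000] = 4.6370
Node u (S = 65.25): V_u = 1/1.05·[0.2727·61.2792 + 0.7273·25.3917] = 33.5040
Node d (S = 40.5): V_d = 1/1.05·[0.2727·25.3917 + 0.7273·4.6370] = 9.8070
Node 0 (S = 45): V_0 = 1/1.05·[0.2727·33.5040 + 0.7273·9.8070] = 15.4951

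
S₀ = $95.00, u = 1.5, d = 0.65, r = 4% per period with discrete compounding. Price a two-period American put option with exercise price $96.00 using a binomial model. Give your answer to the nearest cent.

Risk-neutral probability p = (1 + 0.04 − 0.65)/(1.5 − 0.65) = 0.3900/0.8500 = 0.4588
Terminal stock prices: S_uu = 213.8, S_ud = 92.62, S_dd = 40.14
Terminal payoffs (K − S): max(-117.8, 0) = 0, max(3.375, 0) = 3.375, max(55.86, 0) = 55.86
Node u (S = 142.5): continuation = 1/1.04·[0.4588·0.0000 + 0.5412·3.3750] = 1.7562; exercise value = 0.0000 ≤ continuation, so V_u = 1.7562
Node d (S = 61.75): continuation = 1/1.04·[0.4588·3.3750 + 0.5412·55.8625] = 30.5577; exercise value = 34.2500 > continuation, so V_d = 34.2500 (exercise)
Node 0 (S = 95): continuation = 1/1.04·[0.4588·1.7562 + 0.5412·34.2500] = 18.5972; exercise value = 1.0000 ≤ continuation, so V_0 = 18.5972

$18.60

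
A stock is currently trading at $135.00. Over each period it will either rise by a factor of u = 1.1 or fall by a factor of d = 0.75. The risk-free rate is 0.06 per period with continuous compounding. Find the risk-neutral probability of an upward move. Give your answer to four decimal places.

Risk-neutral probability p = (e^0.06 − 0.75)/(1.1 − 0.75) = 0.3118/0.3500 = 0.8910

p = 0.8910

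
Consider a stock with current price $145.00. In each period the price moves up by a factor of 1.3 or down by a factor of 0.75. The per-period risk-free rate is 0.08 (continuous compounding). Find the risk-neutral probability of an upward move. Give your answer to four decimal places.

Risk-neutral probability p = (e^0.08 − 0.75)/(1.3 − 0.75) = 0.3333/0.5500 = 0.6060

p = 0.6060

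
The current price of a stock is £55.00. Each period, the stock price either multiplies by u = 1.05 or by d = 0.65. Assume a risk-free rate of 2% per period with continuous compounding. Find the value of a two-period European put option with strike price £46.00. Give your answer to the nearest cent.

Risk-neutral probability p = (e^0.02 − 0.65)/(1.05 − 0.65) = 0.3702/0.4000 = 0.9255
Terminal stock prices: S_uu = 60.64, S_ud = 37.54, S_dd = 23.24
Terminal payoffs (K − S): max(-14.64, 0) = 0, max(8.462, 0) = 8.462, max(22.76, 0) = 22.76
Node u (S = 57.75): V_u = e^(−0.02)·[0.9255·0.0000 + 0.0745·8.4625] = 0.6179
Node d (S = 35.75): V_d = e^(−0.02)·[0.9255·8.4625 + 0.0745·22.7625] = 9.3391
Node 0 (S = 55): V_0 = e^(−0.02)·[0.9255·0.6179 + 0.0745·9.3391] = 1.2425

£1.24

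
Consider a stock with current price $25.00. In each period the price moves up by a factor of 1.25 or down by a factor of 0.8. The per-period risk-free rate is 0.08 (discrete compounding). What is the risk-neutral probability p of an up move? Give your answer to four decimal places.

p = 0.6222

Risk-neutral probability p = (1 + 0.08 − 0.8)/(1.25 − 0.8) = 0.2800/0.4500 = 0.6222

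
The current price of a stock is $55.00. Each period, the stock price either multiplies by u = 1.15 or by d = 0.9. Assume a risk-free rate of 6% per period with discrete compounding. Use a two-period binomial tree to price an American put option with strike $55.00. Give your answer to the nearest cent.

$1.87

Risk-neutral probability p = (1 + 0.06 − 0.9)/(1.15 − 0.9) = 0.1600/0.2500 = 0.6400
Terminal stock prices: S_uu = 72.74, S_ud = 56.92, S_dd = 44.55
Terminal payoffs (K − S): max(-17.74, 0) = 0, max(-1.925, 0) = 0, max(10.45, 0) = 10.45
Node u (S = 63.25): continuation = 1/1.06·[0.6400·0.0000 + 0.3600·0.0000] = 0.0000; exercise value = 0.0000 ≤ continuation, so V_u = 0.0000
Node d (S = 49.5): continuation = 1/1.06·[0.6400·0.0000 + 0.3600·10.4500] = 3.5491; exercise value = 5.5000 > continuation, so V_d = 5.5000 (exercise)
Node 0 (S = 55): continuation = 1/1.06·[0.6400·0.0000 + 0.3600·5.5000] = 1.8679; exercise value = 0.0000 ≤ continuation, so V_0 = 1.8679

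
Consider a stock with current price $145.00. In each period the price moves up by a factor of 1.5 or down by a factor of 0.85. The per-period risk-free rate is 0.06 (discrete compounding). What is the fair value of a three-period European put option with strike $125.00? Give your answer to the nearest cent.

Risk-neutral probability p = (1 + 0.06 − 0.85)/(1.5 − 0.85) = 0.2100/0.6500 = 0.3231
Terminal stock prices: S_uuu = 489.4, S_uud = 277.3, S_udd = 157.1, S_ddd = 89.05
Terminal payoffs (K − S): max(-364.4, 0) = 0, max(-152.3, 0) = 0, max(-32.14, 0) = 0, max(35.95, 0) = 35.95
Node uu (S = 326.2): V_uu = 1/1.06·[0.3231·0.0000 + 0.6769·0.0000] = 0.0000
Node ud (S = 184.9): V_ud = 1/1.06·[0.3231·0.0000 + 0.6769·0.0000] = 0.0000
Node dd (S = 104.8): V_dd = 1/1.06·[0.3231·0.0000 + 0.6769·35.9519] = 22.9591
Node u (S = 217.5): V_u = 1/1.06·[0.3231·0.0000 + 0.6769·0.0000] = 0.0000
Node d (S = 123.2): V_d = 1/1.06·[0.3231·0.0000 + 0.6769·22.9591] = 14.6618
Node 0 (S = 145): V_0 = 1/1.06·[0.3231·0.0000 + 0.6769·14.6618] = 9.3631

$9.36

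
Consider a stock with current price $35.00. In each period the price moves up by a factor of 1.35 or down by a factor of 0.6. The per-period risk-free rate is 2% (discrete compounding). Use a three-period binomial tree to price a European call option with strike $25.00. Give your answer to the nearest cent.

Risk-neutral probability p = (1 + 0.02 − 0.6)/(1.35 − 0.6) = 0.4200/0.7500 = 0.5600
Terminal stock prices: S_uuu = 86.11, S_uud = 38.27, S_udd = 17.01, S_ddd = 7.56
Terminal payoffs (S − K): max(61.11, 0) = 61.11, max(13.27, 0) = 13.27, max(-7.99, 0) = 0, max(-17.44, 0) = 0
Node uu (S = 63.79): V_uu = 1/1.02·[0.5600·61.1131 + 0.4400·13.2725] = 39.2777
Node ud (S = 28.35): V_ud = 1/1.02·[0.5600·13.2725 + 0.4400·0.0000] = 7.2869
Node dd (S = 12.6): V_dd = 1/1.02·[0.5600·0.0000 + 0.4400·0.0000] = 0.0000
Node u (S = 47.25): V_u = 1/1.02·[0.5600·39.2777 + 0.4400·7.2869] = 24.7076
Node d (S = 21): V_d = 1/1.02·[0.5600·7.2869 + 0.4400·0.0000] = 4.0006
Node 0 (S = 35): V_0 = 1/1.02·[0.5600·24.7076 + 0.4400·4.0006] = 15.2907

$15.29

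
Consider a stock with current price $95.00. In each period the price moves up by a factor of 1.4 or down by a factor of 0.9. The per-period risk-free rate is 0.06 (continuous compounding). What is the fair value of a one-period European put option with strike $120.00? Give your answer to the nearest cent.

$21.97

Risk-neutral probability p = (e^0.06 − 0.9)/(1.4 − 0.9) = 0.1618/0.5000 = 0.3237
Terminal stock prices: S_u = 133, S_d = 85.5
Terminal payoffs (K − S): max(-13, 0) = 0, max(34.5, 0) = 34.5
Node 0 (S = 95): V_0 = e^(−0.06)·[0.3237·0.0000 + 0.6763·34.5000] = 21.9745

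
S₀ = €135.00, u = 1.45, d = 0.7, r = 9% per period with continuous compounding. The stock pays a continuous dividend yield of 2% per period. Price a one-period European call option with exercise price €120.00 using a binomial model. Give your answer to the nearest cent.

€34.39

Per-period risk-free factor R = e^0.09 = 1.0942; dividend-adjusted growth = e^(0.09−0.02) = 1.0725.
Risk-neutral probability p = (1.0725 − 0.7)/(1.45 − 0.7) = 0.3725/0.7500 = 0.4967
Terminal stock prices: S_u = 195.8, S_d = 94.5
Terminal payoffs (S − K): max(75.75, 0) = 75.75, max(-25.5, 0) = 0
Node 0 (S = 135): V_0 = e^(−0.09)·[0.4967·75.7500 + 0.5033·0.0000] = 34.3851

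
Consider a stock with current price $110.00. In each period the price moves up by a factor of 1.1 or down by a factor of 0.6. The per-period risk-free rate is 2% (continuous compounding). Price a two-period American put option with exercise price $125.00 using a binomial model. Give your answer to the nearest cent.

$15.98

Risk-neutral probability p = (e^0.02 − 0.6)/(1.1 − 0.6) = 0.4202/0.5000 = 0.8404
Terminal stock prices: S_uu = 133.1, S_ud = 72.6, S_dd = 39.6
Terminal payoffs (K − S): max(-8.1, 0) = 0, max(52.4, 0) = 52.4, max(85.4, 0) = 85.4
Node u (S = 121): continuation = e^(−0.02)·[0.8404·0.0000 + 0.1596·52.4000] = 8.1973; exercise value = 4.0000 ≤ continuation, so V_u = 8.1973
Node d (S = 66): continuation = e^(−0.02)·[0.8404·52.4000 + 0.1596·85.4000] = 56.5248; exercise value = 59.0000 > continuation, so V_d = 59.0000 (exercise)
Node 0 (S = 110): continuation = e^(−0.02)·[0.8404·8.1973 + 0.1596·59.0000] = 15.9824; exercise value = 15.0000 ≤ continuation, so V_0 = 15.9824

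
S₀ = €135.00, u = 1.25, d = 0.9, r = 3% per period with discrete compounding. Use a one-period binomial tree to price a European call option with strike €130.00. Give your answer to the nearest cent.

Risk-neutral probability p = (1 + 0.03 − 0.9)/(1.25 − 0.9) = 0.1300/0.3500 = 0.3714
Terminal stock prices: S_u = 168.8, S_d = 121.5
Terminal payoffs (S − K): max(38.75, 0) = 38.75, max(-8.5, 0) = 0
Node 0 (S = 135): V_0 = 1/1.03·[0.3714·38.7500 + 0.6286·0.0000] = 13.9736

€13.97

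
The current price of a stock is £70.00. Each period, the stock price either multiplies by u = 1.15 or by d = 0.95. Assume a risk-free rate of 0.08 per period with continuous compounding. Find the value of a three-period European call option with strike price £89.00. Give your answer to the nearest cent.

Risk-neutral probability p = (e^0.08 − 0.95)/(1.15 − 0.95) = 0.1333/0.2000 = 0.6664
Terminal stock prices: S_uuu = 106.5, S_uud = 87.95, S_udd = 72.65, S_ddd = 60.02
Terminal payoffs (S − K): max(17.46, 0) = 17.46, max(-1.054, 0) = 0, max(-16.35, 0) = 0, max(-28.98, 0) = 0
Node uu (S = 92.57): V_uu = e^(−0.08)·[0.6664·17.4612 + 0.3336·0.0000] = 10.7421
Node ud (S = 76.47): V_ud = e^(−0.08)·[0.6664·0.0000 + 0.3336·0.0000] = 0.0000
Node dd (S = 63.17): V_dd = e^(−0.08)·[0.6664·0.0000 + 0.3336·0.0000] = 0.0000
Node u (S = 80.5): V_u = e^(−0.08)·[0.6664·10.7421 + 0.3336·0.0000] = 6.6085
Node d (S = 66.5): V_d = e^(−0.08)·[0.6664·0.0000 + 0.3336·0.0000] = 0.0000
Node 0 (S = 70): V_0 = e^(−0.08)·[0.6664·6.6085 + 0.3336·0.0000] = 4.0655

£4.07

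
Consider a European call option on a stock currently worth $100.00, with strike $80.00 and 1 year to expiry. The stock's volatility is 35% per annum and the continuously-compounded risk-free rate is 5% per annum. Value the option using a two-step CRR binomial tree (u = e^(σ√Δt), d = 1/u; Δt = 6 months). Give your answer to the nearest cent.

$28.63

CRR parameters: u = e^(σ√Δt) = e^(0.35·√0.5) = 1.2808, d = 1/u = 0.7808
Per-period rate: rΔt = 0.05·0.5 = 0.025, so R = e^0.025 = 1.0253
Risk-neutral probability p = (e^0.025 − 0.7808)/(1.2808 − 0.7808) = 0.2446/0.5000 = 0.4891
Terminal stock prices: S_uu = 164, S_ud = 100, S_dd = 60.96
Terminal payoffs (S − K): max(84.05, 0) = 84.05, max(20, 0) = 20, max(-19.04, 0) = 0
Node u (S = 128.1): V_u = e^(−0.025)·[0.4891·84.0457 + 0.5109·20.0000] = 50.0555
Node d (S = 78.08): V_d = e^(−0.025)·[0.4891·20.0000 + 0.5109·0.0000] = 9.5399
Node 0 (S = 100): V_0 = e^(−0.025)·[0.4891·50.0555 + 0.5109·9.5399] = 28.6300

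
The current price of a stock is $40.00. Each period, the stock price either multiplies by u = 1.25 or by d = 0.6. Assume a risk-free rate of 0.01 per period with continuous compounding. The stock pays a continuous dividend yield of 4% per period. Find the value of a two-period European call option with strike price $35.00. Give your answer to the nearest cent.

Per-period risk-free factor R = e^0.01 = 1.0101; dividend-adjusted growth = e^(0.01−0.04) = 0.9704.
Risk-neutral probability p = (0.9704 − 0.6)/(1.25 − 0.6) = 0.3704/0.6500 = 0.5699
Terminal stock prices: S_uu = 62.5, S_ud = 30, S_dd = 14.4
Terminal payoffs (S − K): max(27.5, 0) = 27.5, max(-5, 0) = 0, max(-20.6, 0) = 0
Node u (S = 50): V_u = e^(−0.01)·[0.5699·27.5000 + 0.4301·0.0000] = 15.5167
Node d (S = 24): V_d = e^(−0.01)·[0.5699·0.0000 + 0.4301·0.0000] = 0.0000
Node 0 (S = 40): V_0 = e^(−0.01)·[0.5699·15.5167 + 0.4301·0.0000] = 8.7553

$8.76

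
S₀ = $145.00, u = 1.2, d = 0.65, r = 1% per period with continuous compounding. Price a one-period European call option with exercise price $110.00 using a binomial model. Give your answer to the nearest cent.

Risk-neutral probability p = (e^0.01 − 0.65)/(1.2 − 0.65) = 0.3601/0.5500 = 0.6546
Terminal stock prices: S_u = 174, S_d = 94.25
Terminal payoffs (S − K): max(64, 0) = 64, max(-15.75, 0) = 0
Node 0 (S = 145): V_0 = e^(−0.01)·[0.6546·64.0000 + 0.3454·0.0000] = 41.4799

$41.48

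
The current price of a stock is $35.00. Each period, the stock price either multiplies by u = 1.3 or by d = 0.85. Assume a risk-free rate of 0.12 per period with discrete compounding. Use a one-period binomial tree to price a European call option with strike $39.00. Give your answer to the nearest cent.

$3.48

Risk-neutral probability p = (1 + 0.12 − 0.85)/(1.3 − 0.85) = 0.2700/0.4500 = 0.6000
Terminal stock prices: S_u = 45.5, S_d = 29.75
Terminal payoffs (S − K): max(6.5, 0) = 6.5, max(-9.25, 0) = 0
Node 0 (S = 35): V_0 = 1/1.12·[0.6000·6.5000 + 0.4000·0.0000] = 3.4821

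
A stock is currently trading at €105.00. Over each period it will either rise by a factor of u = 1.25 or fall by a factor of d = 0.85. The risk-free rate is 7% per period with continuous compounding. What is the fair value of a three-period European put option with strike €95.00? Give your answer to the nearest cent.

Risk-neutral probability p = (e^0.07 − 0.85)/(1.25 − 0.85) = 0.2225/0.4000 = 0.5563
Terminal stock prices: S_uuu = 205.1, S_uud = 139.5, S_udd = 94.83, S_ddd = 64.48
Terminal payoffs (K − S): max(-110.1, 0) = 0, max(-44.45, 0) = 0, max(0.1719, 0) = 0.1719, max(30.52, 0) = 30.52
Node uu (S = 164.1): V_uu = e^(−0.07)·[0.5563·0.0000 + 0.4437·0.0000] = 0.0000
Node ud (S = 111.6): V_ud = e^(−0.07)·[0.5563·0.0000 + 0.4437·0.1719] = 0.0711
Node dd (S = 75.86): V_dd = e^(−0.07)·[0.5563·0.1719 + 0.4437·30.5169] = 12.7149
Node u (S = 131.2): V_u = e^(−0.07)·[0.5563·0.0000 + 0.4437·0.0711] = 0.0294
Node d (S = 89.25): V_d = e^(−0.07)·[0.5563·0.0711 + 0.4437·12.7149] = 5.2974
Node 0 (S = 105): V_0 = e^(−0.07)·[0.5563·0.0294 + 0.4437·5.2974] = 2.2070

€2.21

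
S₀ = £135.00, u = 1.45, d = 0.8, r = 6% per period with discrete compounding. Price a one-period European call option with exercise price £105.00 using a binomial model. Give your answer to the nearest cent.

£35.94

Risk-neutral probability p = (1 + 0.06 − 0.8)/(1.45 − 0.8) = 0.2600/0.6500 = 0.4000
Terminal stock prices: S_u = 195.8, S_d = 108
Terminal payoffs (S − K): max(90.75, 0) = 90.75, max(3, 0) = 3
Node 0 (S = 135): V_0 = 1/1.06·[0.4000·90.7500 + 0.6000·3.0000] = 35.9434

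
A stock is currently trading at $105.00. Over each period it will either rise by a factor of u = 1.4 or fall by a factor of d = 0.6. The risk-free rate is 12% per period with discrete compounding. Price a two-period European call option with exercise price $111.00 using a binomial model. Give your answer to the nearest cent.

$31.93

Risk-neutral probability p = (1 + 0.12 − 0.6)/(1.4 − 0.6) = 0.5200/0.8000 = 0.6500
Terminal stock prices: S_uu = 205.8, S_ud = 88.2, S_dd = 37.8
Terminal payoffs (S − K): max(94.8, 0) = 94.8, max(-22.8, 0) = 0, max(-73.2, 0) = 0
Node u (S = 147): V_u = 1/1.12·[0.6500·94.8000 + 0.3500·0.0000] = 55.0179
Node d (S = 63): V_d = 1/1.12·[0.6500·0.0000 + 0.3500·0.0000] = 0.0000
Node 0 (S = 105): V_0 = 1/1.12·[0.6500·55.0179 + 0.3500·0.0000] = 31.9300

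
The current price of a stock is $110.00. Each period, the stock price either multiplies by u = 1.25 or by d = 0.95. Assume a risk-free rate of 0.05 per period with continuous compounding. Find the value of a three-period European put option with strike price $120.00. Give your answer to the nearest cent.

$6.43

Risk-neutral probability p = (e^0.05 − 0.95)/(1.25 − 0.95) = 0.1013/0.3000 = 0.3376
Terminal stock prices: S_uuu = 214.8, S_uud = 163.3, S_udd = 124.1, S_ddd = 94.31
Terminal payoffs (K − S): max(-94.84, 0) = 0, max(-43.28, 0) = 0, max(-4.094, 0) = 0, max(25.69, 0) = 25.69
Node uu (S = 171.9): V_uu = e^(−0.05)·[0.3376·0.0000 + 0.6624·0.0000] = 0.0000
Node ud (S = 130.6): V_ud = e^(−0.05)·[0.3376·0.0000 + 0.6624·0.0000] = 0.0000
Node dd (S = 99.27): V_dd = e^(−0.05)·[0.3376·0.0000 + 0.6624·25.6888] = 16.1871
Node u (S = 137.5): V_u = e^(−0.05)·[0.3376·0.0000 + 0.6624·0.0000] = 0.0000
Node d (S = 104.5): V_d = e^(−0.05)·[0.3376·0.0000 + 0.6624·16.1871] = 10.1998
Node 0 (S = 110): V_0 = e^(−0.05)·[0.3376·0.0000 + 0.6624·10.1998] = 6.4271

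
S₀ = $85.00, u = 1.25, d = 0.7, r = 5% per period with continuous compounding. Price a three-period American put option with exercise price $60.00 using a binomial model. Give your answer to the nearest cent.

$3.31

Risk-neutral probability p = (e^0.05 − 0.7)/(1.25 − 0.7) = 0.3513/0.5500 = 0.6387
Terminal stock prices: S_uuu = 166, S_uud = 92.97, S_udd = 52.06, S_ddd = 29.15
Terminal payoffs (K − S): max(-106, 0) = 0, max(-32.97, 0) = 0, max(7.938, 0) = 7.938, max(30.85, 0) = 30.85
Node uu (S = 132.8): continuation = e^(−0.05)·[0.6387·0.0000 + 0.3613·0.0000] = 0.0000; exercise value = 0.0000 ≤ continuation, so V_uu = 0.0000
Node ud (S = 74.38): continuation = e^(−0.05)·[0.6387·0.0000 + 0.3613·7.9375] = 2.7281; exercise value = 0.0000 ≤ continuation, so V_ud = 2.7281
Node dd (S = 41.65): continuation = e^(−0.05)·[0.6387·7.9375 + 0.3613·30.8450] = 15.4238; exercise value = 18.3500 > continuation, so V_dd = 18.3500 (exercise)
Node u (S = 106.2): continuation = e^(−0.05)·[0.6387·0.0000 + 0.3613·2.7281] = 0.9377; exercise value = 0.0000 ≤ continuation, so V_u = 0.9377
Node d (S = 59.5): continuation = e^(−0.05)·[0.6387·2.7281 + 0.3613·18.3500] = 7.9644; exercise value = 0.5000 ≤ continuation, so V_d = 7.9644
Node 0 (S = 85): continuation = e^(−0.05)·[0.6387·0.9377 + 0.3613·7.9644] = 3.3070; exercise value = 0.0000 ≤ continuation, so V_0 = 3.3070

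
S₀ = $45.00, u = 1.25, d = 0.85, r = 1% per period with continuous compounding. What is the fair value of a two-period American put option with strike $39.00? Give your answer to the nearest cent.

$2.29

Risk-neutral probability p = (e^0.01 − 0.85)/(1.25 − 0.85) = 0.1601/0.4000 = 0.4001
Terminal stock prices: S_uu = 70.31, S_ud = 47.81, S_dd = 32.51
Terminal payoffs (K − S): max(-31.31, 0) = 0, max(-8.812, 0) = 0, max(6.488, 0) = 6.488
Node u (S = 56.25): continuation = e^(−0.01)·[0.4001·0.0000 + 0.5999·0.0000] = 0.0000; exercise value = 0.0000 ≤ continuation, so V_u = 0.0000
Node d (S = 38.25): continuation = e^(−0.01)·[0.4001·0.0000 + 0.5999·6.4875] = 3.8530; exercise value = 0.7500 ≤ continuation, so V_d = 3.8530
Node 0 (S = 45): continuation = e^(−0.01)·[0.4001·0.0000 + 0.5999·3.8530] = 2.2883; exercise value = 0.0000 ≤ continuation, so V_0 = 2.2883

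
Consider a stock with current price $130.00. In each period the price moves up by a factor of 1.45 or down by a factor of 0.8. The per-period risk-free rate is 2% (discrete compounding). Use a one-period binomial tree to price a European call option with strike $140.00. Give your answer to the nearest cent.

$16.09

Risk-neutral probability p = (1 + 0.02 − 0.8)/(1.45 − 0.8) = 0.2200/0.6500 = 0.3385
Terminal stock prices: S_u = 188.5, S_d = 104
Terminal payoffs (S − K): max(48.5, 0) = 48.5, max(-36, 0) = 0
Node 0 (S = 130): V_0 = 1/1.02·[0.3385·48.5000 + 0.6615·0.0000] = 16.0935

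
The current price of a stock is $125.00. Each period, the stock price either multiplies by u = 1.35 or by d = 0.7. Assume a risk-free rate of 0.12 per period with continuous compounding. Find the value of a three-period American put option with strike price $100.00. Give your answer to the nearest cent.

$5.43

Risk-neutral probability p = (e^0.12 − 0.7)/(1.35 − 0.7) = 0.4275/0.6500 = 0.6577
Terminal stock prices: S_uuu = 307.5, S_uud = 159.5, S_udd = 82.69, S_ddd = 42.87
Terminal payoffs (K − S): max(-207.5, 0) = 0, max(-59.47, 0) = 0, max(17.31, 0) = 17.31, max(57.13, 0) = 57.13
Node uu (S = 227.8): continuation = e^(−0.12)·[0.6577·0.0000 + 0.3423·0.0000] = 0.0000; exercise value = 0.0000 ≤ continuation, so V_uu = 0.0000
Node ud (S = 118.1): continuation = e^(−0.12)·[0.6577·0.0000 + 0.3423·17.3125] = 5.2561; exercise value = 0.0000 ≤ continuation, so V_ud = 5.2561
Node dd (S = 61.25): continuation = e^(−0.12)·[0.6577·17.3125 + 0.3423·57.1250] = 27.4420; exercise value = 38.7500 > continuation, so V_dd = 38.7500 (exercise)
Node u (S = 168.8): continuation = e^(−0.12)·[0.6577·0.0000 + 0.3423·5.2561] = 1.5958; exercise value = 0.0000 ≤ continuation, so V_u = 1.5958
Node d (S = 87.5): continuation = e^(−0.12)·[0.6577·5.2561 + 0.3423·38.7500] = 14.8306; exercise value = 12.5000 ≤ continuation, so V_d = 14.8306
Node 0 (S = 125): continuation = e^(−0.12)·[0.6577·1.5958 + 0.3423·14.8306] = 5.4335; exercise value = 0.0000 ≤ continuation, so V_0 = 5.4335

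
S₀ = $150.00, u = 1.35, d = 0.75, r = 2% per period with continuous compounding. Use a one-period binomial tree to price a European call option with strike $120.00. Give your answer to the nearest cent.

Risk-neutral probability p = (e^0.02 − 0.75)/(1.35 − 0.75) = 0.2702/0.6000 = 0.4503
Terminal stock prices: S_u = 202.5, S_d = 112.5
Terminal payoffs (S − K): max(82.5, 0) = 82.5, max(-7.5, 0) = 0
Node 0 (S = 150): V_0 = e^(−0.02)·[0.4503·82.5000 + 0.5497·0.0000] = 36.4170

$36.42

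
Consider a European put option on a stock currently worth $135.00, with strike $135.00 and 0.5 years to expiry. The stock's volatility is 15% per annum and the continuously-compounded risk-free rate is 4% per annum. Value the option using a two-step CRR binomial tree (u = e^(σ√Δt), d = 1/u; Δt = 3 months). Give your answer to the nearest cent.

$3.76

CRR parameters: u = e^(σ√Δt) = e^(0.15·√0.25) = 1.0779, d = 1/u = 0.9277
Per-period rate: rΔt = 0.04·0.25 = 0.01, so R = e^0.01 = 1.0101
Risk-neutral probability p = (e^0.01 − 0.9277)/(1.0779 − 0.9277) = 0.0823/0.1501 = 0.5482
Terminal stock prices: S_uu = 156.8, S_ud = 135, S_dd = 116.2
Terminal payoffs (K − S): max(-21.85, 0) = 0, max(0, 0) = 0, max(18.8, 0) = 18.8
Node u (S = 145.5): V_u = e^(−0.01)·[0.5482·0.0000 + 0.4518·0.0000] = 0.0000
Node d (S = 125.2): V_d = e^(−0.01)·[0.5482·0.0000 + 0.4518·18.8044] = 8.4114
Node 0 (S = 135): V_0 = e^(−0.01)·[0.5482·0.0000 + 0.4518·8.4114] = 3.7625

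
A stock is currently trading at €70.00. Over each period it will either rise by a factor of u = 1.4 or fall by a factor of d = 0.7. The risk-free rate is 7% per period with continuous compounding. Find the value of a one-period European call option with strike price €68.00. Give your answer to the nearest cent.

Risk-neutral probability p = (e^0.07 − 0.7)/(1.4 − 0.7) = 0.3725/0.7000 = 0.5322
Terminal stock prices: S_u = 98, S_d = 49
Terminal payoffs (S − K): max(30, 0) = 30, max(-19, 0) = 0
Node 0 (S = 70): V_0 = e^(−0.07)·[0.5322·30.0000 + 0.4678·0.0000] = 14.8853

€14.89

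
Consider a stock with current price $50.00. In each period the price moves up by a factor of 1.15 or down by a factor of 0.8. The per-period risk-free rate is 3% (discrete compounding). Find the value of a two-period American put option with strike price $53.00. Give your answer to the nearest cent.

Risk-neutral probability p = (1 + 0.03 − 0.8)/(1.15 − 0.8) = 0.2300/0.3500 = 0.6571
Terminal stock prices: S_uu = 66.12, S_ud = 46, S_dd = 32
Terminal payoffs (K − S): max(-13.12, 0) = 0, max(7, 0) = 7, max(21, 0) = 21
Node u (S = 57.5): continuation = 1/1.03·[0.6571·0.0000 + 0.3429·7.0000] = 2.3301; exercise value = 0.0000 ≤ continuation, so V_u = 2.3301
Node d (S = 40): continuation = 1/1.03·[0.6571·7.0000 + 0.3429·21.0000] = 11.4563; exercise value = 13.0000 > continuation, so V_d = 13.0000 (exercise)
Node 0 (S = 50): continuation = 1/1.03·[0.6571·2.3301 + 0.3429·13.0000] = 5.8139; exercise value = 3.0000 ≤ continuation, so V_0 = 5.8139

$5.81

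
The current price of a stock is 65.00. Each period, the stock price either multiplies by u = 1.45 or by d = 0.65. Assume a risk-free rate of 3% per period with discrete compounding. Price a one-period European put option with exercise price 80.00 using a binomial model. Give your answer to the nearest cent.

19.24

Risk-neutral probability p = (1 + 0.03 − 0.65)/(1.45 − 0.65) = 0.3800/0.8000 = 0.4750
Terminal stock prices: S_u = 94.25, S_d = 42.25
Terminal payoffs (K − S): max(-14.25, 0) = 0, max(37.75, 0) = 37.75
Node 0 (S = 65): V_0 = 1/1.03·[0.4750·0.0000 + 0.5250·37.7500] = 19.2415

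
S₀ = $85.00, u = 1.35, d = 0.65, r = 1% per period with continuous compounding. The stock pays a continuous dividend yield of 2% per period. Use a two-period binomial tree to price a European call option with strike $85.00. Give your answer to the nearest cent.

Per-period risk-free factor R = e^0.01 = 1.0101; dividend-adjusted growth = e^(0.01−0.02) = 0.9900.
Risk-neutral probability p = (0.9900 − 0.65)/(1.35 − 0.65) = 0.3400/0.7000 = 0.4858
Terminal stock prices: S_uu = 154.9, S_ud = 74.59, S_dd = 35.91
Terminal payoffs (S − K): max(69.91, 0) = 69.91, max(-10.41, 0) = 0, max(-49.09, 0) = 0
Node u (S = 114.8): V_u = e^(−0.01)·[0.4858·69.9125 + 0.5142·0.0000] = 33.6245
Node d (S = 55.25): V_d = e^(−0.01)·[0.4858·0.0000 + 0.5142·0.0000] = 0.0000
Node 0 (S = 85): V_0 = e^(−0.01)·[0.4858·33.6245 + 0.5142·0.0000] = 16.1718

$16.17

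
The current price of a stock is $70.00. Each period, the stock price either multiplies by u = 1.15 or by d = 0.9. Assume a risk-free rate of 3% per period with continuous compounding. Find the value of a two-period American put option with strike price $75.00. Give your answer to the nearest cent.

$6.17

Risk-neutral probability p = (e^0.03 − 0.9)/(1.15 − 0.9) = 0.1305/0.2500 = 0.5218
Terminal stock prices: S_uu = 92.57, S_ud = 72.45, S_dd = 56.7
Terminal payoffs (K − S): max(-17.57, 0) = 0, max(2.55, 0) = 2.55, max(18.3, 0) = 18.3
Node u (S = 80.5): continuation = e^(−0.03)·[0.5218·0.0000 + 0.4782·2.5500] = 1.1833; exercise value = 0.0000 ≤ continuation, so V_u = 1.1833
Node d (S = 63): continuation = e^(−0.03)·[0.5218·2.5500 + 0.4782·18.3000] = 9.7834; exercise value = 12.0000 > continuation, so V_d = 12.0000 (exercise)
Node 0 (S = 70): continuation = e^(−0.03)·[0.5218·1.1833 + 0.4782·12.0000] = 6.1678; exercise value = 5.0000 ≤ continuation, so V_0 = 6.1678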